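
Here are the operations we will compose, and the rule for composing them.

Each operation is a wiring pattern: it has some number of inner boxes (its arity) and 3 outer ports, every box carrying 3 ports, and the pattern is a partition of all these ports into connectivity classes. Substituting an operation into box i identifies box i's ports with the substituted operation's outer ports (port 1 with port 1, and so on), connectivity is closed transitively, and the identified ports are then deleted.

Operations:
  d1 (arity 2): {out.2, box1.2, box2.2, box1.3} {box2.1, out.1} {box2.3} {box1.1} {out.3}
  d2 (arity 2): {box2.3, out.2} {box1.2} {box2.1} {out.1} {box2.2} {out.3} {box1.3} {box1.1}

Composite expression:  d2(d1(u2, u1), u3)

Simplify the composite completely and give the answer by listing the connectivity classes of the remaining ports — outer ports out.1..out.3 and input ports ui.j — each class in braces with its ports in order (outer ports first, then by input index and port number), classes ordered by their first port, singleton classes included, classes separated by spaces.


{out.1} {out.2, u3.3} {out.3} {u1.1} {u1.2, u2.2, u2.3} {u1.3} {u2.1} {u3.1} {u3.2}

Treat the ports identified at d2 as solder joints: merge, then drop.
through d1, on inputs (u2, u1): {out.1, u1.1} {out.2, u1.2, u2.2, u2.3} {out.3} {u1.3} {u2.1} (out.j = stage outer ports)
through d2, on inputs (u2, u1, u3): {out.1} {out.2, u3.3} {out.3} {u1.1} {u1.2, u2.2, u2.3} {u1.3} {u2.1} {u3.1} {u3.2} (out.j = stage outer ports)


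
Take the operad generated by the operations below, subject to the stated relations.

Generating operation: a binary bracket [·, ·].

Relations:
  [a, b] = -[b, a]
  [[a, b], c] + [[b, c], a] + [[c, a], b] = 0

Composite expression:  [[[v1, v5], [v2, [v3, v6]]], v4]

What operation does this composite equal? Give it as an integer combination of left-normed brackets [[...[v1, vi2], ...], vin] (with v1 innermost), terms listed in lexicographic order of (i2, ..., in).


[[[[[v1, v5], v2], v3], v6], v4] - [[[[[v1, v5], v2], v6], v3], v4] - [[[[[v1, v5], v3], v6], v2], v4] + [[[[[v1, v5], v6], v3], v2], v4]

Expand each bracket as ab - ba; the v1-initial words give the coefficients.
Composite bracket: [[[v1, v5], [v2, [v3, v6]]], v4]
Full expansion: 32 signed words from ab - ba (2^5 = 32).
Coefficients come from the v1-initial words:
  sign of v1v5v2v3v6v4 is +1, so it contributes +[[[[[v1, v5], v2], v3], v6], v4]
  sign of v1v5v2v6v3v4 is -1, so it contributes -[[[[[v1, v5], v2], v6], v3], v4]
  sign of v1v5v3v6v2v4 is -1, so it contributes -[[[[[v1, v5], v3], v6], v2], v4]
  sign of v1v5v6v3v2v4 is +1, so it contributes +[[[[[v1, v5], v6], v3], v2], v4]


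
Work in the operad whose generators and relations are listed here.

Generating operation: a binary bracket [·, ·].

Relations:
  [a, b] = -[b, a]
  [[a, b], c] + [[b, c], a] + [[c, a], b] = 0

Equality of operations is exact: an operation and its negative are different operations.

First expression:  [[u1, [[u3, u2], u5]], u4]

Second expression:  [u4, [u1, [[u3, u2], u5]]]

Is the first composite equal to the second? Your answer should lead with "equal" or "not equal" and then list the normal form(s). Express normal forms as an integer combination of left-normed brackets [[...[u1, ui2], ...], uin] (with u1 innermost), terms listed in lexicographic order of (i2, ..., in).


not equal: they reduce to -[[[[u1, u2], u3], u5], u4] + [[[[u1, u3], u2], u5], u4] + [[[[u1, u5], u2], u3], u4] - [[[[u1, u5], u3], u2], u4] and [[[[u1, u2], u3], u5], u4] - [[[[u1, u3], u2], u5], u4] - [[[[u1, u5], u2], u3], u4] + [[[[u1, u5], u3], u2], u4]

The first expression reduces to -[[[[u1, u2], u3], u5], u4] + [[[[u1, u3], u2], u5], u4] + [[[[u1, u5], u2], u3], u4] - [[[[u1, u5], u3], u2], u4]
The second expression reduces to [[[[u1, u2], u3], u5], u4] - [[[[u1, u3], u2], u5], u4] - [[[[u1, u5], u2], u3], u4] + [[[[u1, u5], u3], u2], u4]
The forms do not match — not equal.


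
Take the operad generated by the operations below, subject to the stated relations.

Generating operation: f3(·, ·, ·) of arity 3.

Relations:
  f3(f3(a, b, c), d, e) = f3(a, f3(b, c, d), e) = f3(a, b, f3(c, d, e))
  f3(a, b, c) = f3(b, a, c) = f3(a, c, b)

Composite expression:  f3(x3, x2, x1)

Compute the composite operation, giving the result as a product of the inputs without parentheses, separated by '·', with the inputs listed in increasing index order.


x1 · x2 · x3


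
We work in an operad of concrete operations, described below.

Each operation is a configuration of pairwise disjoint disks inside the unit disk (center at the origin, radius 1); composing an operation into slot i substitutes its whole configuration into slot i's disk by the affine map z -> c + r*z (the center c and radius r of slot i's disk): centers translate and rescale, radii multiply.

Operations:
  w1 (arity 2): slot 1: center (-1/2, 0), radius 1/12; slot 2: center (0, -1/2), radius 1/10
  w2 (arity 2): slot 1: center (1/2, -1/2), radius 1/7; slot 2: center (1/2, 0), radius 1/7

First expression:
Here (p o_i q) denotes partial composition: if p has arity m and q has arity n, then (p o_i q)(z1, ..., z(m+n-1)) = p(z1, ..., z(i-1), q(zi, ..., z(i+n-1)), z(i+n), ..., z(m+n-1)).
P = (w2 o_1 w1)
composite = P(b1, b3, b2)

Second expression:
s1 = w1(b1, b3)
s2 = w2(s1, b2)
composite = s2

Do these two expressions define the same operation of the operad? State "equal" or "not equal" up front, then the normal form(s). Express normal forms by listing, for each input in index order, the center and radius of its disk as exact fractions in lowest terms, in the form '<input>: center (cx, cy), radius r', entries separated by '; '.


The first expression, normalized: b1: center (3/7, -1/2), radius 1/84; b2: center (1/2, 0), radius 1/7; b3: center (1/2, -4/7), radius 1/70
The second expression, normalized: b1: center (3/7, -1/2), radius 1/84; b2: center (1/2, 0), radius 1/7; b3: center (1/2, -4/7), radius 1/70
The normal forms match — equal.

equal — both sides give b1: center (3/7, -1/2), radius 1/84; b2: center (1/2, 0), radius 1/7; b3: center (1/2, -4/7), radius 1/70


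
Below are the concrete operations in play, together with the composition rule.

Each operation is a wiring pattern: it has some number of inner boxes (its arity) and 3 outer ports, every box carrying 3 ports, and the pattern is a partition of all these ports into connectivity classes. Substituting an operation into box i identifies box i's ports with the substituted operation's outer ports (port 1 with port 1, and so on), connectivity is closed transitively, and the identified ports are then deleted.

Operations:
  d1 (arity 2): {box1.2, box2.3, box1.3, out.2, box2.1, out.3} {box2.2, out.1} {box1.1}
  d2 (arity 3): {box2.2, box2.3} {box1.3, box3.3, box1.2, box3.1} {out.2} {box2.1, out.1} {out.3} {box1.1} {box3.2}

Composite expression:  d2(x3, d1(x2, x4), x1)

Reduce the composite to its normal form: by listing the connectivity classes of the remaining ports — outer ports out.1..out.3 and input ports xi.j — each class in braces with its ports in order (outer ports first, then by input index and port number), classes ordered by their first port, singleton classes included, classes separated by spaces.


Reachability decides: close wires over d2-identified ports.
the subtree at d1 composes to {out.1, x4.2} {out.2, out.3, x2.2, x2.3, x4.1, x4.3} {x2.1} on (x2, x4); out.j = own outer ports
the subtree at d2 composes to {out.1, x4.2} {out.2} {out.3} {x1.1, x1.3, x3.2, x3.3} {x1.2} {x2.1} {x2.2, x2.3, x4.1, x4.3} {x3.1} on (x3, x2, x4, x1); out.j = own outer ports

{out.1, x4.2} {out.2} {out.3} {x1.1, x1.3, x3.2, x3.3} {x1.2} {x2.1} {x2.2, x2.3, x4.1, x4.3} {x3.1}


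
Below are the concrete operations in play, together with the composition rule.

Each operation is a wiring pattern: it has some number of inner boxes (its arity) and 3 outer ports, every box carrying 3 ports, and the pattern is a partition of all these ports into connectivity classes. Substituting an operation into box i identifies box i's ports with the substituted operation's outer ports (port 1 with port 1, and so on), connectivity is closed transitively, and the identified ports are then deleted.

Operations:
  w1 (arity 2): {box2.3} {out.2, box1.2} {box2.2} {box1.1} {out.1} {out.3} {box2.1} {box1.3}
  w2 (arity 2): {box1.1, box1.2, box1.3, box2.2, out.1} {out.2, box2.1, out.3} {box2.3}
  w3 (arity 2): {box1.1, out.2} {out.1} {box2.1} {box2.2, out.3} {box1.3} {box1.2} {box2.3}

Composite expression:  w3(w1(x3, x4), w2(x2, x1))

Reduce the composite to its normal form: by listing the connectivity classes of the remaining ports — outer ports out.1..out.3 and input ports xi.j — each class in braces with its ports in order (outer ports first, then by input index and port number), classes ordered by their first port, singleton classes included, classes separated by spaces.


Connectivity passes through glued w3-boundaries; trace each wire chain.
stage w1: inputs (x3, x4), connectivity {out.1} {out.2, x3.2} {out.3} {x3.1} {x3.3} {x4.1} {x4.2} {x4.3}, out.j its boundary
stage w2: inputs (x2, x1), connectivity {out.1, x1.2, x2.1, x2.2, x2.3} {out.2, out.3, x1.1} {x1.3}, out.j its boundary
stage w3: inputs (x3, x4, x2, x1), connectivity {out.1} {out.2} {out.3, x1.1} {x1.2, x2.1, x2.2, x2.3} {x1.3} {x3.1} {x3.2} {x3.3} {x4.1} {x4.2} {x4.3}, out.j its boundary

{out.1} {out.2} {out.3, x1.1} {x1.2, x2.1, x2.2, x2.3} {x1.3} {x3.1} {x3.2} {x3.3} {x4.1} {x4.2} {x4.3}


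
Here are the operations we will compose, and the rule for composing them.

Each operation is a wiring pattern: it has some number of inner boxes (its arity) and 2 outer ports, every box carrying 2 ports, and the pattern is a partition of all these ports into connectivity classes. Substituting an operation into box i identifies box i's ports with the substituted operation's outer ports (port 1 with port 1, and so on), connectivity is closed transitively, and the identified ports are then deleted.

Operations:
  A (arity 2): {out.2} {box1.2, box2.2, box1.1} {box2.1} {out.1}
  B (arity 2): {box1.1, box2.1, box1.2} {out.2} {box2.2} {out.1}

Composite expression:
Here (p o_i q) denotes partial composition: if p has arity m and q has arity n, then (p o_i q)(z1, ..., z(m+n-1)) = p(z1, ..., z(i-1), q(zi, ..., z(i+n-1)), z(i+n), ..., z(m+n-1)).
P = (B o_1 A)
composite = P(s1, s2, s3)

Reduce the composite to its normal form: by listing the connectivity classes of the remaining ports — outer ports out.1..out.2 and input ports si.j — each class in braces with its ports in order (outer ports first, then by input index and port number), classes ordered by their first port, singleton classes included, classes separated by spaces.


{out.1} {out.2} {s1.1, s1.2, s2.2} {s2.1} {s3.1} {s3.2}

Substituting into B glues patterns; closure does the rest.
the subtree at A composes to {out.1} {out.2} {s1.1, s1.2, s2.2} {s2.1} on (s1, s2); out.j = own outer ports
the subtree at B composes to {out.1} {out.2} {s1.1, s1.2, s2.2} {s2.1} {s3.1} {s3.2} on (s1, s2, s3); out.j = own outer ports


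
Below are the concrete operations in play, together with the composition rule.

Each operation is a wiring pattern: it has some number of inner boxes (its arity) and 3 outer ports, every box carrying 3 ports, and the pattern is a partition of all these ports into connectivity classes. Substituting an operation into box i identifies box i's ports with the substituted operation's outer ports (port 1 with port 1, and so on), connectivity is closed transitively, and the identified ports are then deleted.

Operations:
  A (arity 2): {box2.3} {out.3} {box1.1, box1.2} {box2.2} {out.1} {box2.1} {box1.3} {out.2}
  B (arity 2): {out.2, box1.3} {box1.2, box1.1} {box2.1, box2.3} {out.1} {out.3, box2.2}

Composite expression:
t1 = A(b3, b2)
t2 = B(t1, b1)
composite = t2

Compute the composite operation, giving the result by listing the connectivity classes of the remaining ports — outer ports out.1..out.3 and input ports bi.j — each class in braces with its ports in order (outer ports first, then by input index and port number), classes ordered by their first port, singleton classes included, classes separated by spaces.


{out.1} {out.2} {out.3, b1.2} {b1.1, b1.3} {b2.1} {b2.2} {b2.3} {b3.1, b3.2} {b3.3}


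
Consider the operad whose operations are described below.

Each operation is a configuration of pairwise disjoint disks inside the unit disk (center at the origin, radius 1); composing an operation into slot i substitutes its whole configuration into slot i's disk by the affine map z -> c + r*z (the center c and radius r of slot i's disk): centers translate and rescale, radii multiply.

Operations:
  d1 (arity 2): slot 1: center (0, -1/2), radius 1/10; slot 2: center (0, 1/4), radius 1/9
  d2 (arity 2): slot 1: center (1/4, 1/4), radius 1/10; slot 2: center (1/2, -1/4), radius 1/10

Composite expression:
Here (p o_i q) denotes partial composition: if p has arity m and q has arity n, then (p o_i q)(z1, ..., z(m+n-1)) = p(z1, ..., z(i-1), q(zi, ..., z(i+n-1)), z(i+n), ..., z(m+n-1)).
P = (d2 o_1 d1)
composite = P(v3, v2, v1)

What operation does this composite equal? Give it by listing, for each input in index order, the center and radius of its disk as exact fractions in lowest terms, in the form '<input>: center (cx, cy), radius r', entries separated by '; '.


v1: center (1/2, -1/4), radius 1/10; v2: center (1/4, 11/40), radius 1/90; v3: center (1/4, 1/5), radius 1/100

Each v-disk chains the slot maps above it in d2; radii multiply.
v3: after 2 affine steps, its disk has center (1/4, 1/5), radius 1/100
v2: after 2 affine steps, its disk has center (1/4, 11/40), radius 1/90
v1: after 1 affine step, its disk has center (1/2, -1/4), radius 1/10


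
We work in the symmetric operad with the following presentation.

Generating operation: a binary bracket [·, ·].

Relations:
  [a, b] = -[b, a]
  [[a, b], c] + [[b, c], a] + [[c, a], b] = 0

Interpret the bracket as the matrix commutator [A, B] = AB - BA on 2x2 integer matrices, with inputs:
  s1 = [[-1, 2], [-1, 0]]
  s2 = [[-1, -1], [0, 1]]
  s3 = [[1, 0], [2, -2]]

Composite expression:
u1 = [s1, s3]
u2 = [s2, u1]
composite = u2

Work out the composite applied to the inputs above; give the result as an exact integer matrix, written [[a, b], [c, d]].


[[1, 20], [-2, -1]]

[s1, s3] = [[4, -6], [-1, -4]]
[s2, [s1, s3]] = [[1, 20], [-2, -1]]


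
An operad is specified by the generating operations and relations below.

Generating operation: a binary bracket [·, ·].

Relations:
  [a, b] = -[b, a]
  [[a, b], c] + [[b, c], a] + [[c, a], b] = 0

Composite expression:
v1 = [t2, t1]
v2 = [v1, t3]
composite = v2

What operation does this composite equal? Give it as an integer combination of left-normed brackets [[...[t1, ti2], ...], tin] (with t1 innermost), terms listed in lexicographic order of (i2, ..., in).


-[[t1, t2], t3]

Left-normed coefficients sit on the t1-initial expansion words.
Composite bracket: [[t2, t1], t3]
Under [a, b] = ab - ba we get 4 signed associative words (2^2 = 4).
The t1-initial words carry the normal form:
  t1t2t3 appears with sign -1, giving the term -[[t1, t2], t3]


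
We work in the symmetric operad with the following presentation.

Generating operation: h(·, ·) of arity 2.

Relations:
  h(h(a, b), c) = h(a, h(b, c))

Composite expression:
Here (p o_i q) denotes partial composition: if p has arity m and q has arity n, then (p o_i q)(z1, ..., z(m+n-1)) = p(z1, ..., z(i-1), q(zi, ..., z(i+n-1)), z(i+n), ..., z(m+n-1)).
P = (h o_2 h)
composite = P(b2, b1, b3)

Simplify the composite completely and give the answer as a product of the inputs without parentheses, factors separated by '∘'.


Every regrouping of h is equal, so read the b-inputs in written order.
h(b1, b3) flattens to b1 ∘ b3
h(b2, h(b1, b3)) flattens to b2 ∘ b1 ∘ b3

b2 ∘ b1 ∘ b3


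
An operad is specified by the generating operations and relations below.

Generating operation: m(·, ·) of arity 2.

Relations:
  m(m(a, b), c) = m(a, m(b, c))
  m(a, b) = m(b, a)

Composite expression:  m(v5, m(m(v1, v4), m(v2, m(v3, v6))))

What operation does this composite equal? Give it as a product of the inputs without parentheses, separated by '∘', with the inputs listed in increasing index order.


v1 ∘ v2 ∘ v3 ∘ v4 ∘ v5 ∘ v6

Shape and order are irrelevant to m; the v-input set decides.
m(v1, v4) unparenthesizes to v1 ∘ v4
m(v3, v6) unparenthesizes to v3 ∘ v6
m(v2, m(v3, v6)) unparenthesizes to v2 ∘ v3 ∘ v6
m(m(v1, v4), m(v2, m(v3, v6))) unparenthesizes to v1 ∘ v4 ∘ v2 ∘ v3 ∘ v6
m(v5, m(m(v1, v4), m(v2, m(v3, v6)))) unparenthesizes to v5 ∘ v1 ∘ v4 ∘ v2 ∘ v3 ∘ v6
sorting the factors by input index: v1 ∘ v2 ∘ v3 ∘ v4 ∘ v5 ∘ v6


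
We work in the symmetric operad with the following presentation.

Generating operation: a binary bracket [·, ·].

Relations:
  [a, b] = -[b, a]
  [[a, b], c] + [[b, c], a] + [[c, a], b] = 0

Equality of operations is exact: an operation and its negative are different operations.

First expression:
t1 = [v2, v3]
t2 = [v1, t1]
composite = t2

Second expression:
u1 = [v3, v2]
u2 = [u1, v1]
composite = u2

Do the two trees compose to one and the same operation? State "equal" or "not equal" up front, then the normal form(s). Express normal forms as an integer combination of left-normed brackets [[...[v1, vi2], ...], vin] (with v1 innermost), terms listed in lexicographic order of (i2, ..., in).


equal: each reduces to [[v1, v2], v3] - [[v1, v3], v2]


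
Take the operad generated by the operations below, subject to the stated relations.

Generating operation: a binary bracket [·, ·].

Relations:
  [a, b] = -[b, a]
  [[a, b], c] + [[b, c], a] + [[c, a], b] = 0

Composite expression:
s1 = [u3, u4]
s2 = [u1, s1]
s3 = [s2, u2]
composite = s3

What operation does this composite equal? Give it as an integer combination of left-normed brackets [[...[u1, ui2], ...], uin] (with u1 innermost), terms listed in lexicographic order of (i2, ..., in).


Antisymmetry and Jacobi reduce to u1-anchored left-normed brackets.
Composite bracket: [[u1, [u3, u4]], u2]
Full expansion: 8 signed words from ab - ba (2^3 = 8).
Coefficients come from the u1-initial words:
  word u1u3u4u2 has sign +1, contributing +[[[u1, u3], u4], u2]
  word u1u4u3u2 has sign -1, contributing -[[[u1, u4], u3], u2]

[[[u1, u3], u4], u2] - [[[u1, u4], u3], u2]


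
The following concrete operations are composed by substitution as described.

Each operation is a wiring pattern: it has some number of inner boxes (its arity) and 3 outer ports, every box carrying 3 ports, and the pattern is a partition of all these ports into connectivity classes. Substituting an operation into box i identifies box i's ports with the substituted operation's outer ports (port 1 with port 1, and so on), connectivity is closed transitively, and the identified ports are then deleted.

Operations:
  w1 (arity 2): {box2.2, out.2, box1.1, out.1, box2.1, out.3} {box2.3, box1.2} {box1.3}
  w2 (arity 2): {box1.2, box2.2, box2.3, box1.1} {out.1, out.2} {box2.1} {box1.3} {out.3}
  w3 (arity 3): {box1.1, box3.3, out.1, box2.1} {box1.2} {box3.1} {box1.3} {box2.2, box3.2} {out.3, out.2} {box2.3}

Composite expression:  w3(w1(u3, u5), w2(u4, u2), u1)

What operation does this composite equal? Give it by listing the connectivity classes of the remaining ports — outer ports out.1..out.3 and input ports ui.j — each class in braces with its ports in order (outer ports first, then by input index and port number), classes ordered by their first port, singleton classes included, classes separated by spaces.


{out.1, u1.2, u1.3, u3.1, u5.1, u5.2} {out.2, out.3} {u1.1} {u2.1} {u2.2, u2.3, u4.1, u4.2} {u3.2, u5.3} {u3.3} {u4.3}

Substituting into w3 glues patterns; closure does the rest.
stage w1: inputs (u3, u5), connectivity {out.1, out.2, out.3, u3.1, u5.1, u5.2} {u3.2, u5.3} {u3.3}, out.j its boundary
stage w2: inputs (u4, u2), connectivity {out.1, out.2} {out.3} {u2.1} {u2.2, u2.3, u4.1, u4.2} {u4.3}, out.j its boundary
stage w3: inputs (u3, u5, u4, u2, u1), connectivity {out.1, u1.2, u1.3, u3.1, u5.1, u5.2} {out.2, out.3} {u1.1} {u2.1} {u2.2, u2.3, u4.1, u4.2} {u3.2, u5.3} {u3.3} {u4.3}, out.j its boundary


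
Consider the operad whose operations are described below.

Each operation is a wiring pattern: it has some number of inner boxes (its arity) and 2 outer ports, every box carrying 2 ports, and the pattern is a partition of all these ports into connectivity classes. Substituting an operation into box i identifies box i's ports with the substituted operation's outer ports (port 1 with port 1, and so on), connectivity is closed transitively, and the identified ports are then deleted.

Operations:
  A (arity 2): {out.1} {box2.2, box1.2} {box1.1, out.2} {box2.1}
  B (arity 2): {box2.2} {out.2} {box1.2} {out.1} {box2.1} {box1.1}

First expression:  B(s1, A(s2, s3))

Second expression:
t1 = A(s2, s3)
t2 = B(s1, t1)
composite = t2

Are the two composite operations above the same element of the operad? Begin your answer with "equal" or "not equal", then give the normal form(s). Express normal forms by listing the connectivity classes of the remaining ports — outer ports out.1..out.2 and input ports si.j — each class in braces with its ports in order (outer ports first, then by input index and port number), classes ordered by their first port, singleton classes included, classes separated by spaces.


equal — both sides give {out.1} {out.2} {s1.1} {s1.2} {s2.1} {s2.2, s3.2} {s3.1}

Normal form of the first expression: {out.1} {out.2} {s1.1} {s1.2} {s2.1} {s2.2, s3.2} {s3.1}
Normal form of the second expression: {out.1} {out.2} {s1.1} {s1.2} {s2.1} {s2.2, s3.2} {s3.1}
Identical normal forms: equal.


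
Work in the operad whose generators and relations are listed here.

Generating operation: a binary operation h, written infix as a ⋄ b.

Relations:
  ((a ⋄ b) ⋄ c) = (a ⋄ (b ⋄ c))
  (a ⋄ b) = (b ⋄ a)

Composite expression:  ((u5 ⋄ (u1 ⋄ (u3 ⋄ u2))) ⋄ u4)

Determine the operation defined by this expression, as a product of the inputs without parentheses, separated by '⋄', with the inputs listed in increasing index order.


u1 ⋄ u2 ⋄ u3 ⋄ u4 ⋄ u5


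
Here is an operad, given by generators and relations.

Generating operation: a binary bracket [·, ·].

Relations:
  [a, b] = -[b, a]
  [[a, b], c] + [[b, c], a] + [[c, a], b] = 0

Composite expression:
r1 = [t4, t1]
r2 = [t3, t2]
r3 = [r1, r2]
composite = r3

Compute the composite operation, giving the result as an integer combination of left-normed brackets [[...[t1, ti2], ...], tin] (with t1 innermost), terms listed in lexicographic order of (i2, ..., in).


Skip Jacobi rewriting: expand, keep t1-initial words, read off terms.
Composite bracket: [[t4, t1], [t3, t2]]
Under [a, b] = ab - ba we get 8 signed associative words (2^3 = 8).
The t1-initial words carry the normal form:
  t1t4t2t3 (sign +1) contributes +[[[t1, t4], t2], t3]
  t1t4t3t2 (sign -1) contributes -[[[t1, t4], t3], t2]

[[[t1, t4], t2], t3] - [[[t1, t4], t3], t2]


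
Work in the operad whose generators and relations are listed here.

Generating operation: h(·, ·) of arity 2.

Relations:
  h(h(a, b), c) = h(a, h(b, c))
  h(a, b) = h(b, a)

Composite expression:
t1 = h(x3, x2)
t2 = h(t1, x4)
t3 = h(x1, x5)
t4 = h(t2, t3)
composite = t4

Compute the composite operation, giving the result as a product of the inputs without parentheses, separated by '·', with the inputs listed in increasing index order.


x1 · x2 · x3 · x4 · x5


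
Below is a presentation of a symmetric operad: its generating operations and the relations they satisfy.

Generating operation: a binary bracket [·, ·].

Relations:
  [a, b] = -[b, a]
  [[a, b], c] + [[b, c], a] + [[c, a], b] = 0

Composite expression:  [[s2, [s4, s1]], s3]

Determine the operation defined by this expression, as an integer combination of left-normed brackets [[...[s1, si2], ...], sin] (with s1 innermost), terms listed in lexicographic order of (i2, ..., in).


[[[s1, s4], s2], s3]

A multilinear Lie element is pinned by s1-initial words (s1 innermost).
Composite bracket: [[s2, [s4, s1]], s3]
Full expansion: 8 signed words from ab - ba (2^3 = 8).
The s1-initial words carry the normal form:
  the word s1s4s2s3 carries sign +1 and contributes +[[[s1, s4], s2], s3]


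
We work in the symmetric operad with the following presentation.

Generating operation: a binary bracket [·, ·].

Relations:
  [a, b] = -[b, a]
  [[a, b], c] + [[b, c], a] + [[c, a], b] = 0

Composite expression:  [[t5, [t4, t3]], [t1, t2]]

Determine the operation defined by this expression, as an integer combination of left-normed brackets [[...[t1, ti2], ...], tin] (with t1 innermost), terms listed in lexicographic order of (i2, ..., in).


-[[[[t1, t2], t3], t4], t5] + [[[[t1, t2], t4], t3], t5] + [[[[t1, t2], t5], t3], t4] - [[[[t1, t2], t5], t4], t3]

Antisymmetry and Jacobi reduce to t1-anchored left-normed brackets.
Composite bracket: [[t5, [t4, t3]], [t1, t2]]
Full expansion: 16 signed words from ab - ba (2^4 = 16).
Keep just the words that open with t1:
  t1t2t3t4t5 (sign -1) contributes -[[[[t1, t2], t3], t4], t5]
  t1t2t4t3t5 (sign +1) contributes +[[[[t1, t2], t4], t3], t5]
  t1t2t5t3t4 (sign +1) contributes +[[[[t1, t2], t5], t3], t4]
  t1t2t5t4t3 (sign -1) contributes -[[[[t1, t2], t5], t4], t3]


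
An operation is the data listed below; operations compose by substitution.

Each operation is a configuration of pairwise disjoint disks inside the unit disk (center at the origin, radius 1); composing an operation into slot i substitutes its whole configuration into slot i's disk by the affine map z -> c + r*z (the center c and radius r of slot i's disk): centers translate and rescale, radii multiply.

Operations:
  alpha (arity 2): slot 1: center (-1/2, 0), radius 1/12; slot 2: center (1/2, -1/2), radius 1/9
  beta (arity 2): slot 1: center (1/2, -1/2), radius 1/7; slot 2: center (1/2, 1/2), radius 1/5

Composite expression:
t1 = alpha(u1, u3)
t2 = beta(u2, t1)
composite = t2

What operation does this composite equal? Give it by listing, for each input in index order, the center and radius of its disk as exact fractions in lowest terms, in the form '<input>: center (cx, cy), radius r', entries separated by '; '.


u1: center (2/5, 1/2), radius 1/60; u2: center (1/2, -1/2), radius 1/7; u3: center (3/5, 2/5), radius 1/45

Follow each u-input down from beta: c' goes to c + r*c', radius to r*r'.
input u2: applying the 1 nested substitution gives center (1/2, -1/2), radius 1/7
input u1: applying the 2 nested substitutions gives center (2/5, 1/2), radius 1/60
input u3: applying the 2 nested substitutions gives center (3/5, 2/5), radius 1/45


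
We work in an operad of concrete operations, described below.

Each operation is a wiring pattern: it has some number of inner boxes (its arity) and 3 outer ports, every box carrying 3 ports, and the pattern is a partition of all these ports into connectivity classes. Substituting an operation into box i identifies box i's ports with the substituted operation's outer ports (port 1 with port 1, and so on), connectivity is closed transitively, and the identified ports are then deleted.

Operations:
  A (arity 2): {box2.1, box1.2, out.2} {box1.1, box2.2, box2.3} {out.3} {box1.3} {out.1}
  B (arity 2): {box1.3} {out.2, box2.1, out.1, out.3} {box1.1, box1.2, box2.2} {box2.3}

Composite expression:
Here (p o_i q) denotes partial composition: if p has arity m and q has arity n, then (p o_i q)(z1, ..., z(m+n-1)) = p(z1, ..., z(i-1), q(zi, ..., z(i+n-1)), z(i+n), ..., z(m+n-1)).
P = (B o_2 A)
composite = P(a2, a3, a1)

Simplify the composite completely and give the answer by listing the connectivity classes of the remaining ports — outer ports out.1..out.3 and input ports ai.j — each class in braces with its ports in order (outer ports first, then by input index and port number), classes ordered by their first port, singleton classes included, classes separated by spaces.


{out.1, out.2, out.3} {a1.1, a2.1, a2.2, a3.2} {a1.2, a1.3, a3.1} {a2.3} {a3.3}

After gluing at B, chains via deleted ports link the a-ports.
through A, on inputs (a3, a1): {out.1} {out.2, a1.1, a3.2} {out.3} {a1.2, a1.3, a3.1} {a3.3} (out.j = stage outer ports)
through B, on inputs (a2, a3, a1): {out.1, out.2, out.3} {a1.1, a2.1, a2.2, a3.2} {a1.2, a1.3, a3.1} {a2.3} {a3.3} (out.j = stage outer ports)


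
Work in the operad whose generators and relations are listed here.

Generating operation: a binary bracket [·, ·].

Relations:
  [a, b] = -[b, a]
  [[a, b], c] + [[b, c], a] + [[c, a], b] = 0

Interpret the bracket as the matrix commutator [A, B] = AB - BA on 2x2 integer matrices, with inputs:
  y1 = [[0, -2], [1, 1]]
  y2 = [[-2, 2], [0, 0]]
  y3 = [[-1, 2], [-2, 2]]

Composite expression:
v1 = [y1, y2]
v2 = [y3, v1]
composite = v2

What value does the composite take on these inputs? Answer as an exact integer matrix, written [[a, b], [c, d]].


[y1, y2] = [[-2, -6], [-2, 2]]
[y3, [y1, y2]] = [[-16, 26], [2, 16]]

[[-16, 26], [2, 16]]


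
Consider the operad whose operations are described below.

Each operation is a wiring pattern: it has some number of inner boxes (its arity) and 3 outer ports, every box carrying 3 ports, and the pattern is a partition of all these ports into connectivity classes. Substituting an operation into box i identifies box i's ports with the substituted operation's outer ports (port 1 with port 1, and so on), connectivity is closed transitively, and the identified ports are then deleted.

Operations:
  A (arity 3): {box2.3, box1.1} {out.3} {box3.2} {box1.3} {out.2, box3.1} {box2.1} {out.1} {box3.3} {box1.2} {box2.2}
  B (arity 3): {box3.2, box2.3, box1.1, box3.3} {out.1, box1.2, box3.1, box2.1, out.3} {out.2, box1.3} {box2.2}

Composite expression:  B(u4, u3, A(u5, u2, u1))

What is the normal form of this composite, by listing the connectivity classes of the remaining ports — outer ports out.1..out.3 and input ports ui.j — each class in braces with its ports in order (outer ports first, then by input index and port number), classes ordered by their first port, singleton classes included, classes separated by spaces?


{out.1, out.3, u3.1, u4.2} {out.2, u4.3} {u1.1, u3.3, u4.1} {u1.2} {u1.3} {u2.1} {u2.2} {u2.3, u5.1} {u3.2} {u5.2} {u5.3}

Connectivity passes through glued B-boundaries; trace each wire chain.
A over (u5, u2, u1) gives {out.1} {out.2, u1.1} {out.3} {u1.2} {u1.3} {u2.1} {u2.2} {u2.3, u5.1} {u5.2} {u5.3}, out.j being that stage's outer ports
B over (u4, u3, u5, u2, u1) gives {out.1, out.3, u3.1, u4.2} {out.2, u4.3} {u1.1, u3.3, u4.1} {u1.2} {u1.3} {u2.1} {u2.2} {u2.3, u5.1} {u3.2} {u5.2} {u5.3}, out.j being that stage's outer ports


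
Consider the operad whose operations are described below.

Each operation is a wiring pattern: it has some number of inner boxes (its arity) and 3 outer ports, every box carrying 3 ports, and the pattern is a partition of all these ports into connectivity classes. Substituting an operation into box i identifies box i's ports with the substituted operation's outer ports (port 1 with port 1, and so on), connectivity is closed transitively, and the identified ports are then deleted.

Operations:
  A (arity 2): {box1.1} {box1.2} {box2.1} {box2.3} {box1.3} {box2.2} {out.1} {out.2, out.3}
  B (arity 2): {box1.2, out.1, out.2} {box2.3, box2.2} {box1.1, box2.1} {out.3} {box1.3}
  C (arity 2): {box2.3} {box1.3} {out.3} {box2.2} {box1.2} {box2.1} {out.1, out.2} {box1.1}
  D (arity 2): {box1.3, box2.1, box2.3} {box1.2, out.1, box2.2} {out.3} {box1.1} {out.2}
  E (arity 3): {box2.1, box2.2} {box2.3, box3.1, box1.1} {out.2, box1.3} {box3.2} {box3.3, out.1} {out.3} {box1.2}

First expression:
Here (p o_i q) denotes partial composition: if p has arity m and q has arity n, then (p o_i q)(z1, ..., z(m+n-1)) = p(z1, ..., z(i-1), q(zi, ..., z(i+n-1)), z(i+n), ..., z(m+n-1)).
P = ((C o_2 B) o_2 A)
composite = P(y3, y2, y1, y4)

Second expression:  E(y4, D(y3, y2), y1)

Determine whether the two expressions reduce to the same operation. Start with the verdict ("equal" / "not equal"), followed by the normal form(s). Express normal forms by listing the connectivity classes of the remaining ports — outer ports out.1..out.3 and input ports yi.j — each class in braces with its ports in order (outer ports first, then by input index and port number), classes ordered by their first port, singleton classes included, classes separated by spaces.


The first composite normalizes to {out.1, out.2} {out.3} {y1.1} {y1.2} {y1.3} {y2.1} {y2.2} {y2.3} {y3.1} {y3.2} {y3.3} {y4.1} {y4.2, y4.3}
The second composite normalizes to {out.1, y1.3} {out.2, y4.3} {out.3} {y1.1, y4.1} {y1.2} {y2.1, y2.3, y3.3} {y2.2, y3.2} {y3.1} {y4.2}
Distinct normal forms: not equal.

not equal; first: {out.1, out.2} {out.3} {y1.1} {y1.2} {y1.3} {y2.1} {y2.2} {y2.3} {y3.1} {y3.2} {y3.3} {y4.1} {y4.2, y4.3}; second: {out.1, y1.3} {out.2, y4.3} {out.3} {y1.1, y4.1} {y1.2} {y2.1, y2.3, y3.3} {y2.2, y3.2} {y3.1} {y4.2}


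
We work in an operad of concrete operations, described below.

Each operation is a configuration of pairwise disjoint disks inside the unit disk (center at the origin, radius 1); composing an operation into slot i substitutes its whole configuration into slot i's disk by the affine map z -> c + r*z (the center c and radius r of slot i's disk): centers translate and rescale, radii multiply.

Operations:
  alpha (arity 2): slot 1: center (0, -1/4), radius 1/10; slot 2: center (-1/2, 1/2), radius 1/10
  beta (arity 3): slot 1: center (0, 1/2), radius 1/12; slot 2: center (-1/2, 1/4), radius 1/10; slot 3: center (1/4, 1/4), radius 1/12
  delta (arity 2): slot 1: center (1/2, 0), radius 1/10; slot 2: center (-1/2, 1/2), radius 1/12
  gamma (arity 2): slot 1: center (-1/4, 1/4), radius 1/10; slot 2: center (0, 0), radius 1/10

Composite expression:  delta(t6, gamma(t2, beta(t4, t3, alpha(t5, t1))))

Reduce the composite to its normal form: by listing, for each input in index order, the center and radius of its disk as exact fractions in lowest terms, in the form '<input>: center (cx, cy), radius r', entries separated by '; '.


t1: center (-287/576, 1447/2880), radius 1/14400; t2: center (-25/48, 25/48), radius 1/120; t3: center (-121/240, 241/480), radius 1/1200; t4: center (-1/2, 121/240), radius 1/1440; t5: center (-239/480, 2891/5760), radius 1/14400; t6: center (1/2, 0), radius 1/10

Only the slot chain above each t matters under delta; compose those maps.
t6 passes through 1 substitution, ending at center (1/2, 0), radius 1/10
t2 passes through 2 substitutions, ending at center (-25/48, 25/48), radius 1/120
t4 passes through 3 substitutions, ending at center (-1/2, 121/240), radius 1/1440
t3 passes through 3 substitutions, ending at center (-121/240, 241/480), radius 1/1200
t5 passes through 4 substitutions, ending at center (-239/480, 2891/5760), radius 1/14400
t1 passes through 4 substitutions, ending at center (-287/576, 1447/2880), radius 1/14400


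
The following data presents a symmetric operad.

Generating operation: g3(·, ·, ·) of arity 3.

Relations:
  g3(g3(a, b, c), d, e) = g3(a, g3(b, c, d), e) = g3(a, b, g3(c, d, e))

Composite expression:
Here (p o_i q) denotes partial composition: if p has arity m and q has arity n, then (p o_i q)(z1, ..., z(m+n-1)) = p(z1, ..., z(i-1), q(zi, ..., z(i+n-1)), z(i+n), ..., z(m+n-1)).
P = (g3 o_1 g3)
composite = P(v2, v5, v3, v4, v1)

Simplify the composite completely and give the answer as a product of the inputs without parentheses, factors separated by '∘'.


Every regrouping of g3 is equal, so read the v-inputs in written order.
g3(v2, v5, v3) collapses to v2 ∘ v5 ∘ v3
g3(g3(v2, v5, v3), v4, v1) collapses to v2 ∘ v5 ∘ v3 ∘ v4 ∘ v1

v2 ∘ v5 ∘ v3 ∘ v4 ∘ v1


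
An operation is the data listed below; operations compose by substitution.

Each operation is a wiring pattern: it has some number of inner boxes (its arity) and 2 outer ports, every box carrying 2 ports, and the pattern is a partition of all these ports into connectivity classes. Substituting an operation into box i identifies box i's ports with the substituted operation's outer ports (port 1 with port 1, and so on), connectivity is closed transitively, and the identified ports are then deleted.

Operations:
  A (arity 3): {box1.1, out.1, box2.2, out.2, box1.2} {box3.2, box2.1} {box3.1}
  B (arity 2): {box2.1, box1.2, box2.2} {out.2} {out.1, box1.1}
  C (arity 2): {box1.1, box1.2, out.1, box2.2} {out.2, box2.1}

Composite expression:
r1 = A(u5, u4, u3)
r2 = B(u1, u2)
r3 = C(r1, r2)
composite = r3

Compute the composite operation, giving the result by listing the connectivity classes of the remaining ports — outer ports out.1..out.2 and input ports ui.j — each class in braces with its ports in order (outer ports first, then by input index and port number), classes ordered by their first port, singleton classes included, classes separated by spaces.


{out.1, u4.2, u5.1, u5.2} {out.2, u1.1} {u1.2, u2.1, u2.2} {u3.1} {u3.2, u4.1}


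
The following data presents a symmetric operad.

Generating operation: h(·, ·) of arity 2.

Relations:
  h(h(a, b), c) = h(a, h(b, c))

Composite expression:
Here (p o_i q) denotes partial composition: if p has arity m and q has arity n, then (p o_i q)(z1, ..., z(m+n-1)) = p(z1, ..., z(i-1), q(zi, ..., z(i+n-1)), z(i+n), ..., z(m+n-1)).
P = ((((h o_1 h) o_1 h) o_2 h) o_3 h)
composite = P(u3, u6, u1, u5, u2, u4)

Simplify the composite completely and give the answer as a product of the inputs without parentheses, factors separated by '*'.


Associativity of h dissolves the nesting; only the u-input order survives.
h(u1, u5) spells out as u1 * u5
h(u6, h(u1, u5)) spells out as u6 * u1 * u5
h(u3, h(u6, h(u1, u5))) spells out as u3 * u6 * u1 * u5
h(h(u3, h(u6, h(u1, u5))), u2) spells out as u3 * u6 * u1 * u5 * u2
h(h(h(u3, h(u6, h(u1, u5))), u2), u4) spells out as u3 * u6 * u1 * u5 * u2 * u4

u3 * u6 * u1 * u5 * u2 * u4


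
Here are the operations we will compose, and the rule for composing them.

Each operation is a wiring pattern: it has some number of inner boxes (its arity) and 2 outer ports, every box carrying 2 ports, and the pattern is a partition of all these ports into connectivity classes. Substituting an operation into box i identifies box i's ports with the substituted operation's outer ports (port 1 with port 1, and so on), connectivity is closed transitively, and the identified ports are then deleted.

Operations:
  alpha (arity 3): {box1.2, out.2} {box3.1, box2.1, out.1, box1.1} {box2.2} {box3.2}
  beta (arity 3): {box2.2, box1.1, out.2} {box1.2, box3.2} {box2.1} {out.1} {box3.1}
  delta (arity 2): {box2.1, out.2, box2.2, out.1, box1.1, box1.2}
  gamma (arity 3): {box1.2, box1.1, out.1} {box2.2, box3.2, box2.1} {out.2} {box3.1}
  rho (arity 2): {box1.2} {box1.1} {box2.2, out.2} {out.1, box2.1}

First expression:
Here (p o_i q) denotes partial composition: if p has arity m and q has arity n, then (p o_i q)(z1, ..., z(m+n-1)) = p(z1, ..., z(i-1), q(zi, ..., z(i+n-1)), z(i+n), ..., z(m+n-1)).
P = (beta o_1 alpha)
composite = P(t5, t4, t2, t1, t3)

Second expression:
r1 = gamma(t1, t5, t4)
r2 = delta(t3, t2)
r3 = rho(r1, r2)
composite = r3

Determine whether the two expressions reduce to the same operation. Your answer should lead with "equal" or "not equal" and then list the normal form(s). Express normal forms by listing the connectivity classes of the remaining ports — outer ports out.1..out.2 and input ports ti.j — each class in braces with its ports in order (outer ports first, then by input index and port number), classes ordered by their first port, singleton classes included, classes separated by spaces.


not equal; first: {out.1} {out.2, t1.2, t2.1, t4.1, t5.1} {t1.1} {t2.2} {t3.1} {t3.2, t5.2} {t4.2}; second: {out.1, out.2, t2.1, t2.2, t3.1, t3.2} {t1.1, t1.2} {t4.1} {t4.2, t5.1, t5.2}

The first expression, normalized: {out.1} {out.2, t1.2, t2.1, t4.1, t5.1} {t1.1} {t2.2} {t3.1} {t3.2, t5.2} {t4.2}
The second expression, normalized: {out.1, out.2, t2.1, t2.2, t3.1, t3.2} {t1.1, t1.2} {t4.1} {t4.2, t5.1, t5.2}
Different reductions; not equal.


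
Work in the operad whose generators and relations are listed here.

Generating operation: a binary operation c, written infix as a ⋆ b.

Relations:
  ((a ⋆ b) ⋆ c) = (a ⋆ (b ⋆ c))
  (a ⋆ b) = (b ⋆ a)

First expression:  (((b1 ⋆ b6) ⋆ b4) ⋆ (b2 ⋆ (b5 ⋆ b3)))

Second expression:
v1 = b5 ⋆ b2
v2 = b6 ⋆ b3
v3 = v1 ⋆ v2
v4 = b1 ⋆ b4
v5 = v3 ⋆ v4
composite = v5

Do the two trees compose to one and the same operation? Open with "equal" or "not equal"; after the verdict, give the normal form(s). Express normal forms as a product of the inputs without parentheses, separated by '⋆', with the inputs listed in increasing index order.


equal; both compose to b1 ⋆ b2 ⋆ b3 ⋆ b4 ⋆ b5 ⋆ b6

The first expression reduces to b1 ⋆ b2 ⋆ b3 ⋆ b4 ⋆ b5 ⋆ b6
The second expression reduces to b1 ⋆ b2 ⋆ b3 ⋆ b4 ⋆ b5 ⋆ b6
The normal forms match — equal.
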